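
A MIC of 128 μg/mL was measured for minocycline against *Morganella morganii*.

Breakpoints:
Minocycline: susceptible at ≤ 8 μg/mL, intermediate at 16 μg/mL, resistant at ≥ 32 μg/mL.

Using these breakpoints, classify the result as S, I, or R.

R

Minocycline 128 μg/mL: ≥ 32 μg/mL — Resistant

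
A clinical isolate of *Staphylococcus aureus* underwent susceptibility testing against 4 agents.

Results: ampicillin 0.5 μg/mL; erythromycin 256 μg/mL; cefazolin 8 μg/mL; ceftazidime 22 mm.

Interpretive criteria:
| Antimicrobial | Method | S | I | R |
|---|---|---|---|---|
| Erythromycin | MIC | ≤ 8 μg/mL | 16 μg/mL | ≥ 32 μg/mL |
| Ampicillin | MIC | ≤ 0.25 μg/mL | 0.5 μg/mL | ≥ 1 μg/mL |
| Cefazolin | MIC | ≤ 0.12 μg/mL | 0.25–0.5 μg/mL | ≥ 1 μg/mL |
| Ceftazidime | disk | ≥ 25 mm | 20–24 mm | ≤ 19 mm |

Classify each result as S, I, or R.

I, R, R, I

Ampicillin: 0.5 μg/mL is = 0.5 μg/mL — I
Erythromycin 256 μg/mL: ≥ 32 μg/mL ⇒ resistant
Cefazolin 8 μg/mL: ≥ 1 μg/mL — resistant
Ceftazidime: 22 mm is in 20–24 mm ⇒ intermediate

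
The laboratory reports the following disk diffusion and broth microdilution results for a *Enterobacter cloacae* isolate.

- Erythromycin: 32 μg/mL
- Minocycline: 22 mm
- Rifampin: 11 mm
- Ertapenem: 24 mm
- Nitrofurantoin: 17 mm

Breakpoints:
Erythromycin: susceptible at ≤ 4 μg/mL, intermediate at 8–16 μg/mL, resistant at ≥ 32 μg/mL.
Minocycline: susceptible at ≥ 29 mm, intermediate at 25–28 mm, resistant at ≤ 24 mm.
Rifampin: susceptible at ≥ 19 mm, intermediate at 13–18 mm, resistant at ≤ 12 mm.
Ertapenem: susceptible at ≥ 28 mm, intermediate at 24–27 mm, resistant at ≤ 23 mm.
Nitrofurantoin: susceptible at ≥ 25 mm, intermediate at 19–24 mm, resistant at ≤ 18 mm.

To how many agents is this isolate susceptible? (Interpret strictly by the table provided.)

Erythromycin: 32 μg/mL is ≥ 32 μg/mL → Resistant
Minocycline (22 mm) ≤ 24 mm — R
Rifampin: 11 mm is ≤ 12 mm — resistant
Ertapenem: 24 mm is in 24–27 mm ⇒ intermediate
Nitrofurantoin: 17 mm is ≤ 18 mm — Resistant
Susceptible: 0

0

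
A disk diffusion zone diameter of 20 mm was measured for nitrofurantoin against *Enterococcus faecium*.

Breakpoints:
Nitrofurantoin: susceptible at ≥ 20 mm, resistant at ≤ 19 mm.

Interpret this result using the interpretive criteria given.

Nitrofurantoin (20 mm) ≥ 20 mm → susceptible

Susceptible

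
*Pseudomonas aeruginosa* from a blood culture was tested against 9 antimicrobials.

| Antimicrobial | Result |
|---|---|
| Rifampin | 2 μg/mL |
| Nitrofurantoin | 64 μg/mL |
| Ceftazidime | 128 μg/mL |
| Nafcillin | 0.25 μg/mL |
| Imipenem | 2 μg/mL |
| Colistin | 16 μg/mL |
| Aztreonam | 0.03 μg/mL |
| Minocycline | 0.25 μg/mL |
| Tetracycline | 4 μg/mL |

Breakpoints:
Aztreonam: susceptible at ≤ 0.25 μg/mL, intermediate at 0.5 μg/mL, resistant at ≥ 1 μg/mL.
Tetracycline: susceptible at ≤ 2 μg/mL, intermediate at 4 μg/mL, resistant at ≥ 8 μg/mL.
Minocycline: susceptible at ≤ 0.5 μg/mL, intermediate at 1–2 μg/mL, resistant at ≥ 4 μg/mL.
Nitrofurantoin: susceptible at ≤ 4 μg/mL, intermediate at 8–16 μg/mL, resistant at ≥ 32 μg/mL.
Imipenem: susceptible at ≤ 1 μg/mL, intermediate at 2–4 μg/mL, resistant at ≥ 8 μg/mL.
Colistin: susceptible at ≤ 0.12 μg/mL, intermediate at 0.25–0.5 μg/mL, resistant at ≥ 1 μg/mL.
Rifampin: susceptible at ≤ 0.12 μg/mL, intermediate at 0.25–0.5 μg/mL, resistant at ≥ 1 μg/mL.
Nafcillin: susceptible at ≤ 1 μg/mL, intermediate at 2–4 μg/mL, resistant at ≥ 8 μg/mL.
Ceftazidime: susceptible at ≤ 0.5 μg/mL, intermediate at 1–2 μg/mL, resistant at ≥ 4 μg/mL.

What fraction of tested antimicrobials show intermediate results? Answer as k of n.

2 of 9

Rifampin: 2 μg/mL is ≥ 1 μg/mL — Resistant
Nitrofurantoin: 64 μg/mL is ≥ 32 μg/mL — R
Ceftazidime 128 μg/mL: ≥ 4 μg/mL → Resistant
Nafcillin (0.25 μg/mL) ≤ 1 μg/mL — Susceptible
Imipenem 2 μg/mL: in 2–4 μg/mL ⇒ intermediate
Colistin 16 μg/mL: ≥ 1 μg/mL → R
Aztreonam 0.03 μg/mL: ≤ 0.25 μg/mL ⇒ Susceptible
Minocycline 0.25 μg/mL: ≤ 0.5 μg/mL ⇒ susceptible
Tetracycline (4 μg/mL) = 4 μg/mL — Intermediate
Intermediate: 2/9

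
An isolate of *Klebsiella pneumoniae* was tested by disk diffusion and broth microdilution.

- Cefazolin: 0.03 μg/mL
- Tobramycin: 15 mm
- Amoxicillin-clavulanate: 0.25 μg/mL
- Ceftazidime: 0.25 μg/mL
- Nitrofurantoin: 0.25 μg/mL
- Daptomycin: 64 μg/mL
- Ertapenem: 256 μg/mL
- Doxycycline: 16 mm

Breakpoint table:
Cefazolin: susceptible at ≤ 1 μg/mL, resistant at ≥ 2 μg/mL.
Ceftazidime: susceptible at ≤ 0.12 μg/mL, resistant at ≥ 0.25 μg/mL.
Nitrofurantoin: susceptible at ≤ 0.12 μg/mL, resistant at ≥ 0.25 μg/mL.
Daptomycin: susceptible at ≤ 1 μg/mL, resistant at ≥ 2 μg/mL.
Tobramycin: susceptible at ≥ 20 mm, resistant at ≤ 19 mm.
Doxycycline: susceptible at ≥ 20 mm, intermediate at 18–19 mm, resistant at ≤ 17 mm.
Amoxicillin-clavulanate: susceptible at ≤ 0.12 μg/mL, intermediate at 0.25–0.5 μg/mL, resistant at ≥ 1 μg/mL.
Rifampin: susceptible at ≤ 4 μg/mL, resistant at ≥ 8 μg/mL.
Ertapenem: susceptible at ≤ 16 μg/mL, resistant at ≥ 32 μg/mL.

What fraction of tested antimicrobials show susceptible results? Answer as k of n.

1 of 8

Cefazolin (0.03 μg/mL) ≤ 1 μg/mL ⇒ Susceptible
Tobramycin (15 mm) ≤ 19 mm → Resistant
Amoxicillin-clavulanate 0.25 μg/mL: in 0.25–0.5 μg/mL ⇒ intermediate
Ceftazidime: 0.25 μg/mL is ≥ 0.25 μg/mL ⇒ Resistant
Nitrofurantoin (0.25 μg/mL) ≥ 0.25 μg/mL → R
Daptomycin 64 μg/mL: ≥ 2 μg/mL ⇒ R
Ertapenem (256 μg/mL) ≥ 32 μg/mL ⇒ Resistant
Doxycycline (16 mm) ≤ 17 mm ⇒ resistant
Susceptible: 1/8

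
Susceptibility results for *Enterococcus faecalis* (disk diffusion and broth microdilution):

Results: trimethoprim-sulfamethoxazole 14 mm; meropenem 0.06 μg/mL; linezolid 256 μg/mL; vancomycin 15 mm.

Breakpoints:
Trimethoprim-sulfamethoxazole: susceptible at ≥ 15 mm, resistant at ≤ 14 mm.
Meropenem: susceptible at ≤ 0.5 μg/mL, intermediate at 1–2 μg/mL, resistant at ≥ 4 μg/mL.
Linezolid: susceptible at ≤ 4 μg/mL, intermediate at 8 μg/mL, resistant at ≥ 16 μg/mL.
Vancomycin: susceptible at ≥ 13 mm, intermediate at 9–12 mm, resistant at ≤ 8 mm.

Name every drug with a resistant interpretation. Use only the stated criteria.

trimethoprim-sulfamethoxazole, linezolid

Trimethoprim-sulfamethoxazole: 14 mm is ≤ 14 mm → Resistant
Meropenem: 0.06 μg/mL is ≤ 0.5 μg/mL → susceptible
Linezolid (256 μg/mL) ≥ 16 μg/mL ⇒ resistant
Vancomycin (15 mm) ≥ 13 mm ⇒ S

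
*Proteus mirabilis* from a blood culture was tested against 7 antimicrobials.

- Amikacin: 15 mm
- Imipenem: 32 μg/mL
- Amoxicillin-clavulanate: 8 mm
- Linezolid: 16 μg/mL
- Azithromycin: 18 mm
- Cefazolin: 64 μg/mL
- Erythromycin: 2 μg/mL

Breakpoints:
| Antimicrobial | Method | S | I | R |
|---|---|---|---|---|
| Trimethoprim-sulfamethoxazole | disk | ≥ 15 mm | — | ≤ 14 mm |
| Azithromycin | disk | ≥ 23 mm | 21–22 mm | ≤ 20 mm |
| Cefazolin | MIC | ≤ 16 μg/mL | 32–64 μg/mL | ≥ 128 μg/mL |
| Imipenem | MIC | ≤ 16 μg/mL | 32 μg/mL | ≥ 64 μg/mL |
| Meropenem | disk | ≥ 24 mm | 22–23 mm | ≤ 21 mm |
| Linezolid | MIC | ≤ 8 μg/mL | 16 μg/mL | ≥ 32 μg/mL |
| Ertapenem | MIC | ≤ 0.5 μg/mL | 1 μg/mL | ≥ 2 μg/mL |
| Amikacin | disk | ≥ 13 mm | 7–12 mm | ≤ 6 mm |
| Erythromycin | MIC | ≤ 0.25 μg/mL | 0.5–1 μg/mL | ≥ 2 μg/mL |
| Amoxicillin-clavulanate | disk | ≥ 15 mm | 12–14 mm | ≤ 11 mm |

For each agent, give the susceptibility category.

Amikacin 15 mm: ≥ 13 mm ⇒ S
Imipenem: 32 μg/mL is = 32 μg/mL ⇒ I
Amoxicillin-clavulanate (8 mm) ≤ 11 mm — Resistant
Linezolid 16 μg/mL: = 16 μg/mL ⇒ I
Azithromycin (18 mm) ≤ 20 mm — resistant
Cefazolin 64 μg/mL: in 32–64 μg/mL → I
Erythromycin: 2 μg/mL is ≥ 2 μg/mL — Resistant

S, I, R, I, R, I, R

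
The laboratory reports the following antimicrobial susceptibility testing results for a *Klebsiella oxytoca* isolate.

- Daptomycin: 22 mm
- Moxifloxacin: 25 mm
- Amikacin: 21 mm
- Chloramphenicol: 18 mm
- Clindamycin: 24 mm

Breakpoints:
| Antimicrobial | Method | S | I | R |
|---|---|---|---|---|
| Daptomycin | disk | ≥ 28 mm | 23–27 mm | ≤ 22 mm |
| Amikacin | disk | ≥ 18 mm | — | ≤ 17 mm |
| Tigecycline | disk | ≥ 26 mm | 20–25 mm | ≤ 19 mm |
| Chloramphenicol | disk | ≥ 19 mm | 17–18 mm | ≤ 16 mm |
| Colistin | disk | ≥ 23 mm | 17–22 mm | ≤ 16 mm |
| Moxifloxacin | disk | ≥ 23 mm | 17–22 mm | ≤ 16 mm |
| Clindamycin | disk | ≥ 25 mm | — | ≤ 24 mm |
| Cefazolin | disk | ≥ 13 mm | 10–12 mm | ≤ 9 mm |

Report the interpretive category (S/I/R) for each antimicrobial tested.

Daptomycin 22 mm: ≤ 22 mm ⇒ R
Moxifloxacin 25 mm: ≥ 23 mm — S
Amikacin: 21 mm is ≥ 18 mm ⇒ S
Chloramphenicol (18 mm) in 17–18 mm ⇒ Intermediate
Clindamycin: 24 mm is ≤ 24 mm — resistant

R, S, S, I, R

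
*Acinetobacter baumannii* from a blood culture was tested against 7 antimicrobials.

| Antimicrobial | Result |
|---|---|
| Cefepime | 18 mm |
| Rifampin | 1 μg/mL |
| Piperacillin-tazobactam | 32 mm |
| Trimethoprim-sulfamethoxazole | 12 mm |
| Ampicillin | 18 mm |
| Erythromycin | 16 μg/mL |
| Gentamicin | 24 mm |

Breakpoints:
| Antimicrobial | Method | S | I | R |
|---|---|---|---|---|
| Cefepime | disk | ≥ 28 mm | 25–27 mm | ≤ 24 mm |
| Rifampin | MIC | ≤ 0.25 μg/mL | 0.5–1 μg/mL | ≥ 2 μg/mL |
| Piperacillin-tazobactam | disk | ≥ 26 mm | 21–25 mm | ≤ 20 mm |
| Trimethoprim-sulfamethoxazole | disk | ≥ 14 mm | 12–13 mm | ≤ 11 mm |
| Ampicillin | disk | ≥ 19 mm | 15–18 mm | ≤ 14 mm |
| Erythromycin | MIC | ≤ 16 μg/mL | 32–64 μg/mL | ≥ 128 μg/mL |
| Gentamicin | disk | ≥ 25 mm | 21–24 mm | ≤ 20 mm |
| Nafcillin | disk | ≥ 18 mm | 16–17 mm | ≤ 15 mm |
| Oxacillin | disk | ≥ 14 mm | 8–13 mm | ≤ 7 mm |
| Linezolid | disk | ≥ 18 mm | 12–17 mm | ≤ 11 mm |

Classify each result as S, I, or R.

Cefepime 18 mm: ≤ 24 mm → R
Rifampin: 1 μg/mL is in 0.5–1 μg/mL → Intermediate
Piperacillin-tazobactam: 32 mm is ≥ 26 mm ⇒ S
Trimethoprim-sulfamethoxazole: 12 mm is in 12–13 mm → intermediate
Ampicillin: 18 mm is in 15–18 mm ⇒ Intermediate
Erythromycin 16 μg/mL: ≤ 16 μg/mL → Susceptible
Gentamicin: 24 mm is in 21–24 mm → intermediate

R, I, S, I, I, S, I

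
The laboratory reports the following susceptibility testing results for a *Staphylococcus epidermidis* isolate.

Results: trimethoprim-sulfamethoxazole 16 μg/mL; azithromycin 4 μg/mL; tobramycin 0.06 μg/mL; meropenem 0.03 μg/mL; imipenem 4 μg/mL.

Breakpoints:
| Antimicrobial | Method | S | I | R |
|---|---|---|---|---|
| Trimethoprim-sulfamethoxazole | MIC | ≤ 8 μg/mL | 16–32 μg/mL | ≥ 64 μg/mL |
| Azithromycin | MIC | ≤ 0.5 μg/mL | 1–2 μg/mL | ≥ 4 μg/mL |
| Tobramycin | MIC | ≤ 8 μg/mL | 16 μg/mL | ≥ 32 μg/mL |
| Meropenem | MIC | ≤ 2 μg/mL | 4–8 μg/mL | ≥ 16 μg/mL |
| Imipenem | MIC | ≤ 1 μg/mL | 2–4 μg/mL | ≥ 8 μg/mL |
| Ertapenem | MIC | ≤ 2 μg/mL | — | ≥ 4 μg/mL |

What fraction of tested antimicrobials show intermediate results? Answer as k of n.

2 of 5

Trimethoprim-sulfamethoxazole: 16 μg/mL is in 16–32 μg/mL ⇒ Intermediate
Azithromycin: 4 μg/mL is ≥ 4 μg/mL ⇒ resistant
Tobramycin: 0.06 μg/mL is ≤ 8 μg/mL ⇒ S
Meropenem (0.03 μg/mL) ≤ 2 μg/mL — Susceptible
Imipenem (4 μg/mL) in 2–4 μg/mL → Intermediate
Intermediate: 2/5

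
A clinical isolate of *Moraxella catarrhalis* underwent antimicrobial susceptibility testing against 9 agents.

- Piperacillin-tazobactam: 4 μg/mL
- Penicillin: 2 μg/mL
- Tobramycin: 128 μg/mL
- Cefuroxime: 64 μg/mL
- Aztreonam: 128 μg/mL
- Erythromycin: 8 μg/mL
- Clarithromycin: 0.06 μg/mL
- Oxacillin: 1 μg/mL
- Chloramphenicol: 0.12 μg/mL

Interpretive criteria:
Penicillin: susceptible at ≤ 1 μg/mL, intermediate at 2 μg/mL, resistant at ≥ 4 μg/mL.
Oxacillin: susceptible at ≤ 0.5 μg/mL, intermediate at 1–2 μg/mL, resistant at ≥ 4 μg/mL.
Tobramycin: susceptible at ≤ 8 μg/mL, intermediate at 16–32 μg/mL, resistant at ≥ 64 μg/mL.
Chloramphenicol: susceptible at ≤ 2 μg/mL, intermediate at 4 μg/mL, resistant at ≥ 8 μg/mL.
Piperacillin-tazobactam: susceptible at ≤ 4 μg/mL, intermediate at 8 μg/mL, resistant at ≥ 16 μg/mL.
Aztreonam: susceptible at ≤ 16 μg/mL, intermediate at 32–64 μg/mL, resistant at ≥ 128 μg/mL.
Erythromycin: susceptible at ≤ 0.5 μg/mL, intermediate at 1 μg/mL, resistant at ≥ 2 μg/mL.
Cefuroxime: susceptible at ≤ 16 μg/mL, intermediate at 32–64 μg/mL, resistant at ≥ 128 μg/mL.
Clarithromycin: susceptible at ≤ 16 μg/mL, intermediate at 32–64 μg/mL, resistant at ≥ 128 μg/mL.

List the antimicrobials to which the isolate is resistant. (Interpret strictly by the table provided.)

Piperacillin-tazobactam 4 μg/mL: ≤ 4 μg/mL — Susceptible
Penicillin (2 μg/mL) = 2 μg/mL → Intermediate
Tobramycin (128 μg/mL) ≥ 64 μg/mL ⇒ Resistant
Cefuroxime (64 μg/mL) in 32–64 μg/mL — Intermediate
Aztreonam 128 μg/mL: ≥ 128 μg/mL ⇒ resistant
Erythromycin 8 μg/mL: ≥ 2 μg/mL ⇒ Resistant
Clarithromycin: 0.06 μg/mL is ≤ 16 μg/mL — Susceptible
Oxacillin (1 μg/mL) in 1–2 μg/mL → Intermediate
Chloramphenicol 0.12 μg/mL: ≤ 2 μg/mL → susceptible

tobramycin, aztreonam, erythromycin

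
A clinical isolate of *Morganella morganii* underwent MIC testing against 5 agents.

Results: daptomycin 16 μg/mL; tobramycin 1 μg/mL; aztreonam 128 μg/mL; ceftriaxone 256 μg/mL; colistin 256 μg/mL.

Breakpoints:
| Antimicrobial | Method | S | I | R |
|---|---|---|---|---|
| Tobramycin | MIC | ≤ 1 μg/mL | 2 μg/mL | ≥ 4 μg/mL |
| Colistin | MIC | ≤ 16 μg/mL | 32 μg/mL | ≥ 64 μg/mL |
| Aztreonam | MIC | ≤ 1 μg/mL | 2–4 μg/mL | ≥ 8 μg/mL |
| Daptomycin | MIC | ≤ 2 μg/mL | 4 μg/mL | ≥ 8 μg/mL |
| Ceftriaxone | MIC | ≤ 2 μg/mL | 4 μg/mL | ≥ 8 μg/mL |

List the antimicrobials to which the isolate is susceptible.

Daptomycin (16 μg/mL) ≥ 8 μg/mL ⇒ Resistant
Tobramycin 1 μg/mL: ≤ 1 μg/mL — susceptible
Aztreonam 128 μg/mL: ≥ 8 μg/mL ⇒ resistant
Ceftriaxone 256 μg/mL: ≥ 8 μg/mL — resistant
Colistin 256 μg/mL: ≥ 64 μg/mL — R

tobramycin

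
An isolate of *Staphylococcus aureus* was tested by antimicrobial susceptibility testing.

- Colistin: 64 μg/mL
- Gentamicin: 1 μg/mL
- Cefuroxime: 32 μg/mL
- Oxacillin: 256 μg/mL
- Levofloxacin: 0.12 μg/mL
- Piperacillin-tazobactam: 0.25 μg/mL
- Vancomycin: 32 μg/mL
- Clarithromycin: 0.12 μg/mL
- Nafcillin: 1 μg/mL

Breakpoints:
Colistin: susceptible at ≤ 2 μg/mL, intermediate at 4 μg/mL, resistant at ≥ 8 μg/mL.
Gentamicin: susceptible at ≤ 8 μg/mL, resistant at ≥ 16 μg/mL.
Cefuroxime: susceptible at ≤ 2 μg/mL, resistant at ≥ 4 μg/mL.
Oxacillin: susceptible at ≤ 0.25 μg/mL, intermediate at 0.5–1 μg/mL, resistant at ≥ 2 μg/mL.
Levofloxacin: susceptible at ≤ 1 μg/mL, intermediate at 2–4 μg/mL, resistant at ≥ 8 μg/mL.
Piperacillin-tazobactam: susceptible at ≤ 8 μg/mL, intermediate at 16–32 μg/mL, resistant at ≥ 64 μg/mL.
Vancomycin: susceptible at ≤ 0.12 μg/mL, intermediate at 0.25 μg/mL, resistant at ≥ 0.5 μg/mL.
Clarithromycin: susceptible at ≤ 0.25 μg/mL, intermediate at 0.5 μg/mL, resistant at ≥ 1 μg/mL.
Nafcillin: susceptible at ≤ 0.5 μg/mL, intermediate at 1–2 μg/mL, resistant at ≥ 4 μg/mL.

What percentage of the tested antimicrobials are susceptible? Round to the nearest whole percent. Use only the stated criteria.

44%

Colistin (64 μg/mL) ≥ 8 μg/mL → R
Gentamicin (1 μg/mL) ≤ 8 μg/mL — S
Cefuroxime 32 μg/mL: ≥ 4 μg/mL ⇒ R
Oxacillin 256 μg/mL: ≥ 2 μg/mL — resistant
Levofloxacin (0.12 μg/mL) ≤ 1 μg/mL → susceptible
Piperacillin-tazobactam: 0.25 μg/mL is ≤ 8 μg/mL — susceptible
Vancomycin: 32 μg/mL is ≥ 0.5 μg/mL ⇒ Resistant
Clarithromycin: 0.12 μg/mL is ≤ 0.25 μg/mL ⇒ Susceptible
Nafcillin (1 μg/mL) in 1–2 μg/mL — Intermediate
Susceptible: 4/9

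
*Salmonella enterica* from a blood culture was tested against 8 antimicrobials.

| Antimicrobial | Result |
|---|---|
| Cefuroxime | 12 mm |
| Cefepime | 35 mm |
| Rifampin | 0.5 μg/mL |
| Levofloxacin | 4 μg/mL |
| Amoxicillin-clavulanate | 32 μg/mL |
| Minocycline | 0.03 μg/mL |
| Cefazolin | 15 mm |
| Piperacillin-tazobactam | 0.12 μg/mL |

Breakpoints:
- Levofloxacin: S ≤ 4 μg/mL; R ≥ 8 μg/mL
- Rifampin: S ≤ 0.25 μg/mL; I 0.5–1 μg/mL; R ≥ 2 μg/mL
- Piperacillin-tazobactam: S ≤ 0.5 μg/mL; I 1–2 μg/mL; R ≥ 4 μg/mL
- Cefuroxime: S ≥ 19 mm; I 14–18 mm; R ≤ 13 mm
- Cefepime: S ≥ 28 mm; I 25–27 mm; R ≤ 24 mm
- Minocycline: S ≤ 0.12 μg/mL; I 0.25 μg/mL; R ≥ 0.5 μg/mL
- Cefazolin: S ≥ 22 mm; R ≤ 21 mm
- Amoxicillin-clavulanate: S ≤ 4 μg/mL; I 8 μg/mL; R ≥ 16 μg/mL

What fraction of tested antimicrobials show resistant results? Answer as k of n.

3 of 8

Cefuroxime 12 mm: ≤ 13 mm ⇒ resistant
Cefepime (35 mm) ≥ 28 mm → Susceptible
Rifampin: 0.5 μg/mL is in 0.5–1 μg/mL → I
Levofloxacin 4 μg/mL: ≤ 4 μg/mL → susceptible
Amoxicillin-clavulanate: 32 μg/mL is ≥ 16 μg/mL → resistant
Minocycline 0.03 μg/mL: ≤ 0.12 μg/mL — S
Cefazolin 15 mm: ≤ 21 mm ⇒ resistant
Piperacillin-tazobactam: 0.12 μg/mL is ≤ 0.5 μg/mL ⇒ S
Resistant: 3/8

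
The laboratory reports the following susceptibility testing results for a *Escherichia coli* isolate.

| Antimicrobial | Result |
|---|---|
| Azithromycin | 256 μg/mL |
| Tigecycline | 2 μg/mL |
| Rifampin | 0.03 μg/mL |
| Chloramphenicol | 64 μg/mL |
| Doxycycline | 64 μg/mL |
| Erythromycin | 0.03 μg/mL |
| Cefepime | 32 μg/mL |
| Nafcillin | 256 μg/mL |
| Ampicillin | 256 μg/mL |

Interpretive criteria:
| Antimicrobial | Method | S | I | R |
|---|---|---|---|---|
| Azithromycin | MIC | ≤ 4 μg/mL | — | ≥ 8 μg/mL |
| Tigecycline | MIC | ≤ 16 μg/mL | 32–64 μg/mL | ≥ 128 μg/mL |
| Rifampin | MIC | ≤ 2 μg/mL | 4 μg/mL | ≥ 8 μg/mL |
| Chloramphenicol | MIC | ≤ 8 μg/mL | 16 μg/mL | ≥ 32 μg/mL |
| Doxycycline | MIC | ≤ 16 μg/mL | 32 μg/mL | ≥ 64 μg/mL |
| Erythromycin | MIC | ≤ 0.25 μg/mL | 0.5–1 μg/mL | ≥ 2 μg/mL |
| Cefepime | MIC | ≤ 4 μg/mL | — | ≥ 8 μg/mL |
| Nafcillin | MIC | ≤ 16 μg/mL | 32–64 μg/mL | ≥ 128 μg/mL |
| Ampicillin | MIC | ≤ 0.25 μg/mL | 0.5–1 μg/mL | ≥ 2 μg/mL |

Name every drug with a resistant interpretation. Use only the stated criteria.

Azithromycin 256 μg/mL: ≥ 8 μg/mL ⇒ R
Tigecycline: 2 μg/mL is ≤ 16 μg/mL → S
Rifampin: 0.03 μg/mL is ≤ 2 μg/mL — susceptible
Chloramphenicol (64 μg/mL) ≥ 32 μg/mL → R
Doxycycline: 64 μg/mL is ≥ 64 μg/mL ⇒ R
Erythromycin (0.03 μg/mL) ≤ 0.25 μg/mL → susceptible
Cefepime 32 μg/mL: ≥ 8 μg/mL → resistant
Nafcillin 256 μg/mL: ≥ 128 μg/mL → Resistant
Ampicillin: 256 μg/mL is ≥ 2 μg/mL → Resistant

azithromycin, chloramphenicol, doxycycline, cefepime, nafcillin, ampicillin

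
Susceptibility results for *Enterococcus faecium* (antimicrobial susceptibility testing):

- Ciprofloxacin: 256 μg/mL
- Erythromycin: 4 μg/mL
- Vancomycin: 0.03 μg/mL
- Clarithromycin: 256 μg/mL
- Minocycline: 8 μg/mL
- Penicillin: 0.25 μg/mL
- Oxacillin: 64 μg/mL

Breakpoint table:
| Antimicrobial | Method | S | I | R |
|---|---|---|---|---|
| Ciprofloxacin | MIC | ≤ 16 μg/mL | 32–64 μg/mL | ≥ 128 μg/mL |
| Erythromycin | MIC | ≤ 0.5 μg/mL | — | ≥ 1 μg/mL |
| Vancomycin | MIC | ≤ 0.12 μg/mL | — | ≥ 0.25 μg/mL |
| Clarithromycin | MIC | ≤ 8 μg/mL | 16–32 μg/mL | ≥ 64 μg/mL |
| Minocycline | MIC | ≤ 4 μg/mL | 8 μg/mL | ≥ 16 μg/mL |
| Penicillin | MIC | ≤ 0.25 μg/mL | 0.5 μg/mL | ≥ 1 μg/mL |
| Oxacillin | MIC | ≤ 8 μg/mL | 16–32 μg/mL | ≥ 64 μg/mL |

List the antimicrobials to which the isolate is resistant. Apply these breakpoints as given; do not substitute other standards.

Ciprofloxacin: 256 μg/mL is ≥ 128 μg/mL — R
Erythromycin: 4 μg/mL is ≥ 1 μg/mL ⇒ resistant
Vancomycin 0.03 μg/mL: ≤ 0.12 μg/mL — Susceptible
Clarithromycin (256 μg/mL) ≥ 64 μg/mL ⇒ R
Minocycline: 8 μg/mL is = 8 μg/mL ⇒ Intermediate
Penicillin 0.25 μg/mL: ≤ 0.25 μg/mL → Susceptible
Oxacillin (64 μg/mL) ≥ 64 μg/mL — R

ciprofloxacin, erythromycin, clarithromycin, oxacillin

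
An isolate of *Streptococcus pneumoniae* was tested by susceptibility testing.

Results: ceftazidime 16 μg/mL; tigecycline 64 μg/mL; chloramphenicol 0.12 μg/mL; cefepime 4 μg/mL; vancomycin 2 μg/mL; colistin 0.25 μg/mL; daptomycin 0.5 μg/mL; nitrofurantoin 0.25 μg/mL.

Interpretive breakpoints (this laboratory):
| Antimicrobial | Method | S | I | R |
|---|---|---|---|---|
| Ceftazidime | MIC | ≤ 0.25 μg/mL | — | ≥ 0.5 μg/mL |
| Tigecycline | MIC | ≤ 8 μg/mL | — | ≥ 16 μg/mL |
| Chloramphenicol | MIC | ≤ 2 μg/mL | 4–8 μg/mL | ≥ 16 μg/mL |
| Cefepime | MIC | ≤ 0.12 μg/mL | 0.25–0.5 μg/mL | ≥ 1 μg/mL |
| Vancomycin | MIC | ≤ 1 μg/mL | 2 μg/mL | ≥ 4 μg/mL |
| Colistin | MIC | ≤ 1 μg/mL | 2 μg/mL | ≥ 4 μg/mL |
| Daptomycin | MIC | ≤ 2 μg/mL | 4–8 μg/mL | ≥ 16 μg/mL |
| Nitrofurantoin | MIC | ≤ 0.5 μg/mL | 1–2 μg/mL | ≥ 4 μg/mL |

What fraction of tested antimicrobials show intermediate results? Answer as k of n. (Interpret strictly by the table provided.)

Ceftazidime: 16 μg/mL is ≥ 0.5 μg/mL → Resistant
Tigecycline: 64 μg/mL is ≥ 16 μg/mL → R
Chloramphenicol: 0.12 μg/mL is ≤ 2 μg/mL — S
Cefepime (4 μg/mL) ≥ 1 μg/mL ⇒ R
Vancomycin 2 μg/mL: = 2 μg/mL → I
Colistin: 0.25 μg/mL is ≤ 1 μg/mL → susceptible
Daptomycin: 0.5 μg/mL is ≤ 2 μg/mL — Susceptible
Nitrofurantoin (0.25 μg/mL) ≤ 0.5 μg/mL → S
Intermediate: 1/8

1 of 8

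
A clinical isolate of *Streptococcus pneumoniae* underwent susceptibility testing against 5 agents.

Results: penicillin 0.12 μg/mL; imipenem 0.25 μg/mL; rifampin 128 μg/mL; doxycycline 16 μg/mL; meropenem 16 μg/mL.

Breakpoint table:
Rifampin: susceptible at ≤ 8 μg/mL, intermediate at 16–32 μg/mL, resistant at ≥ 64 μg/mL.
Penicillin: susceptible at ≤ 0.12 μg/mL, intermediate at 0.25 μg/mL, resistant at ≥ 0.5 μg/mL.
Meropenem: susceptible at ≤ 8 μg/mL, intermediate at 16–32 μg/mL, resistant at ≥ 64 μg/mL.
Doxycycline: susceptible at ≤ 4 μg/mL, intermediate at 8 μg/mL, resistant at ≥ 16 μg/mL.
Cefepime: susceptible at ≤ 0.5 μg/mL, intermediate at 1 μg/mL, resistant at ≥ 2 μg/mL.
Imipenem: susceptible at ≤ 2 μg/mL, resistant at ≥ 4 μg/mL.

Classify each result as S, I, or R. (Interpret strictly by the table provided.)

S, S, R, R, I

Penicillin (0.12 μg/mL) ≤ 0.12 μg/mL ⇒ Susceptible
Imipenem 0.25 μg/mL: ≤ 2 μg/mL — Susceptible
Rifampin: 128 μg/mL is ≥ 64 μg/mL — R
Doxycycline (16 μg/mL) ≥ 16 μg/mL → Resistant
Meropenem: 16 μg/mL is in 16–32 μg/mL ⇒ intermediate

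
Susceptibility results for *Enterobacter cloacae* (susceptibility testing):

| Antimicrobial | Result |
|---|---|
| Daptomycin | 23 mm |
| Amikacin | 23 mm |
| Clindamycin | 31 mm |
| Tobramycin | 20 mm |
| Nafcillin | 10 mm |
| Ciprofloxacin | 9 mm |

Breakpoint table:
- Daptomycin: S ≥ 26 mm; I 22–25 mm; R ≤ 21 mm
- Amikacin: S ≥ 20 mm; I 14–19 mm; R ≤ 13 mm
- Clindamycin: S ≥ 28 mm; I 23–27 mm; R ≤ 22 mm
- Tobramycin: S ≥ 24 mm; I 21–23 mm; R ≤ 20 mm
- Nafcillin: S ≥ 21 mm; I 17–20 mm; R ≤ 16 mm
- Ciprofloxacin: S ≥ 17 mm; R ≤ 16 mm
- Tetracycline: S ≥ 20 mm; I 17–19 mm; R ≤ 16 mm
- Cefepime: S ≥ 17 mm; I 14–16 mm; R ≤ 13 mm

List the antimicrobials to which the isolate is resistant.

Daptomycin 23 mm: in 22–25 mm — intermediate
Amikacin 23 mm: ≥ 20 mm → susceptible
Clindamycin (31 mm) ≥ 28 mm — susceptible
Tobramycin 20 mm: ≤ 20 mm → resistant
Nafcillin: 10 mm is ≤ 16 mm → resistant
Ciprofloxacin (9 mm) ≤ 16 mm ⇒ resistant

tobramycin, nafcillin, ciprofloxacin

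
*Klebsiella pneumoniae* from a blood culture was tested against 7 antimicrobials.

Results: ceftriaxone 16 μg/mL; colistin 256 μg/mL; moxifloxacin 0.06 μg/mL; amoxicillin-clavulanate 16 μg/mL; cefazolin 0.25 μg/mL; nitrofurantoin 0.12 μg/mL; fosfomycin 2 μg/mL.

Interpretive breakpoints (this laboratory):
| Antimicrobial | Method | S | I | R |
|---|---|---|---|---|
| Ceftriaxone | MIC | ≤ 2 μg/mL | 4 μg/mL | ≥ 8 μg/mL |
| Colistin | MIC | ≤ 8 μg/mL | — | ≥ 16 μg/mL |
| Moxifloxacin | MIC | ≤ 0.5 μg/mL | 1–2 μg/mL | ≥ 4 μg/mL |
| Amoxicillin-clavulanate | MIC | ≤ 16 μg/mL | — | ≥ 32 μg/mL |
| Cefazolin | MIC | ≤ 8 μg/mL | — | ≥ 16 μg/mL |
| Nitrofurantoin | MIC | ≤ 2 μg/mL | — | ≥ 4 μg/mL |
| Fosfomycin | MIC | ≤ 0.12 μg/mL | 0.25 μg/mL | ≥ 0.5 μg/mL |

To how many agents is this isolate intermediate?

Ceftriaxone: 16 μg/mL is ≥ 8 μg/mL ⇒ Resistant
Colistin: 256 μg/mL is ≥ 16 μg/mL ⇒ Resistant
Moxifloxacin 0.06 μg/mL: ≤ 0.5 μg/mL → S
Amoxicillin-clavulanate (16 μg/mL) ≤ 16 μg/mL — S
Cefazolin 0.25 μg/mL: ≤ 8 μg/mL → susceptible
Nitrofurantoin: 0.12 μg/mL is ≤ 2 μg/mL → S
Fosfomycin (2 μg/mL) ≥ 0.5 μg/mL ⇒ resistant
Intermediate: 0

0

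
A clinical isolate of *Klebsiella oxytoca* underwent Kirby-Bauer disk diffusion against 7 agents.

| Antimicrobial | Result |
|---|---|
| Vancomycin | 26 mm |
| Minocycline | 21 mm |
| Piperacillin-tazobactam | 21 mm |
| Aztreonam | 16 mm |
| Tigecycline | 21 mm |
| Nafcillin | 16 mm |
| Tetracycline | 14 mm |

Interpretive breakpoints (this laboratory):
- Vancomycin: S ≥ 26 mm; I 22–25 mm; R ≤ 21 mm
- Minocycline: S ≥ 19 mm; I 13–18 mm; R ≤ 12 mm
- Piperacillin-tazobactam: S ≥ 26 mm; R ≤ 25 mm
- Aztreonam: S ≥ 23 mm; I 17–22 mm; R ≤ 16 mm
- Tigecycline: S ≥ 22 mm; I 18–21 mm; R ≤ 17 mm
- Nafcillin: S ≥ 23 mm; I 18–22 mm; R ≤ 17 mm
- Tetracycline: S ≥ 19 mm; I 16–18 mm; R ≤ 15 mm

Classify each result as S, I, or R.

S, S, R, R, I, R, R

Vancomycin (26 mm) ≥ 26 mm ⇒ Susceptible
Minocycline: 21 mm is ≥ 19 mm — Susceptible
Piperacillin-tazobactam (21 mm) ≤ 25 mm — Resistant
Aztreonam 16 mm: ≤ 16 mm → R
Tigecycline (21 mm) in 18–21 mm ⇒ intermediate
Nafcillin (16 mm) ≤ 17 mm — Resistant
Tetracycline: 14 mm is ≤ 15 mm — resistant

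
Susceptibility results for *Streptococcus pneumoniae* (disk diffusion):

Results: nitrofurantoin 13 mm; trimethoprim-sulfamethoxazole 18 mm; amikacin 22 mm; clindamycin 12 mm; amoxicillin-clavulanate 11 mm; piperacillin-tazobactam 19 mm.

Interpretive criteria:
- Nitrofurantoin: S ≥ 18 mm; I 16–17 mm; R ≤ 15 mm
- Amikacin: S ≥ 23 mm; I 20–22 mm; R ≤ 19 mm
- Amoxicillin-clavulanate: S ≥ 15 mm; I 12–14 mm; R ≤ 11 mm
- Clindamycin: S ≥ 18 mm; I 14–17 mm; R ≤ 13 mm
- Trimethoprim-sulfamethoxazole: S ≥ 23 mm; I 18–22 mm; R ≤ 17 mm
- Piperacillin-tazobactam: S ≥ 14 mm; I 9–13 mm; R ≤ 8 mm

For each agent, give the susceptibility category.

Nitrofurantoin: 13 mm is ≤ 15 mm — Resistant
Trimethoprim-sulfamethoxazole 18 mm: in 18–22 mm — intermediate
Amikacin: 22 mm is in 20–22 mm → intermediate
Clindamycin (12 mm) ≤ 13 mm ⇒ R
Amoxicillin-clavulanate 11 mm: ≤ 11 mm → resistant
Piperacillin-tazobactam: 19 mm is ≥ 14 mm — S

R, I, I, R, R, S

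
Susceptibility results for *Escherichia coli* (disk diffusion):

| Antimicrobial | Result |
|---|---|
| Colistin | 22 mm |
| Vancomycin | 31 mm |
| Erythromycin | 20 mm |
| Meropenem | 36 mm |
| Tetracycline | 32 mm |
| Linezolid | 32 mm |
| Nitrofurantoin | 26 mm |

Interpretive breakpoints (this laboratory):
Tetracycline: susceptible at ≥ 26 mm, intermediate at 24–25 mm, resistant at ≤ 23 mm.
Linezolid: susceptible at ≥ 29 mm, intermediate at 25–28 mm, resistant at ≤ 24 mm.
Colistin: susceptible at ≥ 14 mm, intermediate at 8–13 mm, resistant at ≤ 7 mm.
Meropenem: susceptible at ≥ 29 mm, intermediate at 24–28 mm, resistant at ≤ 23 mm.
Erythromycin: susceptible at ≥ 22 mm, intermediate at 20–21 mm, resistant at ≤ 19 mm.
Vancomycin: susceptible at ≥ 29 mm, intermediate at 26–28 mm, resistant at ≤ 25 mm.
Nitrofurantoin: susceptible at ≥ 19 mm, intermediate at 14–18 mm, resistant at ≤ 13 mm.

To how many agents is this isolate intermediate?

Colistin: 22 mm is ≥ 14 mm — susceptible
Vancomycin 31 mm: ≥ 29 mm ⇒ S
Erythromycin: 20 mm is in 20–21 mm → Intermediate
Meropenem: 36 mm is ≥ 29 mm ⇒ Susceptible
Tetracycline (32 mm) ≥ 26 mm — Susceptible
Linezolid: 32 mm is ≥ 29 mm ⇒ S
Nitrofurantoin 26 mm: ≥ 19 mm — susceptible
Intermediate: 1

1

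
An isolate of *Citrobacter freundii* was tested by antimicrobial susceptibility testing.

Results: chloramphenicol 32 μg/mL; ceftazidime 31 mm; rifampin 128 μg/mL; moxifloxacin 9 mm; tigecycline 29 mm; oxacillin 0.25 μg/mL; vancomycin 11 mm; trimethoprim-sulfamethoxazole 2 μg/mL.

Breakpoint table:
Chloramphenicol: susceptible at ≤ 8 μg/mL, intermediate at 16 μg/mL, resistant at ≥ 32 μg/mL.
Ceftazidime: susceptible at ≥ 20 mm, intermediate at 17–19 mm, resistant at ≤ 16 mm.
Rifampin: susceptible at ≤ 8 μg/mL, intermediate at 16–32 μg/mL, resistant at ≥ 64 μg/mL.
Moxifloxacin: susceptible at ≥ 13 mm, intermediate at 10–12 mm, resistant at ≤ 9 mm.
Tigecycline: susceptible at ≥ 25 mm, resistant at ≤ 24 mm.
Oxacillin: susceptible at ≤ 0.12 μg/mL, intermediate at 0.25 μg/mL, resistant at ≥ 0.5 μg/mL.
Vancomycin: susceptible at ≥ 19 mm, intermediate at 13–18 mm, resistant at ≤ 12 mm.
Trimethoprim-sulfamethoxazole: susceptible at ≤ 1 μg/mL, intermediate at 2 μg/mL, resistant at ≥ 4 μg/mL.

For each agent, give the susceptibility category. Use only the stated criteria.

R, S, R, R, S, I, R, I

Chloramphenicol 32 μg/mL: ≥ 32 μg/mL ⇒ resistant
Ceftazidime: 31 mm is ≥ 20 mm ⇒ Susceptible
Rifampin 128 μg/mL: ≥ 64 μg/mL → Resistant
Moxifloxacin (9 mm) ≤ 9 mm → R
Tigecycline 29 mm: ≥ 25 mm ⇒ susceptible
Oxacillin 0.25 μg/mL: = 0.25 μg/mL → I
Vancomycin (11 mm) ≤ 12 mm ⇒ Resistant
Trimethoprim-sulfamethoxazole 2 μg/mL: = 2 μg/mL → intermediate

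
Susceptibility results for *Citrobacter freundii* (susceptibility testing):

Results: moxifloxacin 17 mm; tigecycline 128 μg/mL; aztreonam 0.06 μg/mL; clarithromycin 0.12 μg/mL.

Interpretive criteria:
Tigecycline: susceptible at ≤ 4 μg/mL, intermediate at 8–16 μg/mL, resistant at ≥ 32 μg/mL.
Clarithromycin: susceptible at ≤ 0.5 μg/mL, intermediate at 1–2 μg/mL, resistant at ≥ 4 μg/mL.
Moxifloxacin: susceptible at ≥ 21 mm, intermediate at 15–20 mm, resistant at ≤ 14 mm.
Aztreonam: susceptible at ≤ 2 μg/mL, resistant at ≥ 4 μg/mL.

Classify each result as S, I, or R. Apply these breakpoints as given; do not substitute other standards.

I, R, S, S

Moxifloxacin (17 mm) in 15–20 mm — intermediate
Tigecycline: 128 μg/mL is ≥ 32 μg/mL — Resistant
Aztreonam 0.06 μg/mL: ≤ 2 μg/mL → Susceptible
Clarithromycin: 0.12 μg/mL is ≤ 0.5 μg/mL ⇒ Susceptible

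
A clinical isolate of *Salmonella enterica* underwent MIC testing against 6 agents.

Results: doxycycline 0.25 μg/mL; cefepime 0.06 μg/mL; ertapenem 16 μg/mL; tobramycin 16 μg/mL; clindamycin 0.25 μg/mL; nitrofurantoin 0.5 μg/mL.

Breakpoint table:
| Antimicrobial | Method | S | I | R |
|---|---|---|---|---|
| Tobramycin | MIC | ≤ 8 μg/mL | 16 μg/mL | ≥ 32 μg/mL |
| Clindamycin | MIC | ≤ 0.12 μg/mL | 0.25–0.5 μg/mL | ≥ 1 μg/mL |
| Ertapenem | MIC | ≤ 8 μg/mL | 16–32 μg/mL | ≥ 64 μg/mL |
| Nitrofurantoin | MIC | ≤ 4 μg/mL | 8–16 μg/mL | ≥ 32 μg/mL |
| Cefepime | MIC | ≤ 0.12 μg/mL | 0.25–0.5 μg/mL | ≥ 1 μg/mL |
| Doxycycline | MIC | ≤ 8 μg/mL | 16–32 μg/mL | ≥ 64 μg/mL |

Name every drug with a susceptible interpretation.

doxycycline, cefepime, nitrofurantoin

Doxycycline (0.25 μg/mL) ≤ 8 μg/mL — S
Cefepime (0.06 μg/mL) ≤ 0.12 μg/mL — susceptible
Ertapenem: 16 μg/mL is in 16–32 μg/mL ⇒ intermediate
Tobramycin 16 μg/mL: = 16 μg/mL ⇒ Intermediate
Clindamycin 0.25 μg/mL: in 0.25–0.5 μg/mL → I
Nitrofurantoin (0.5 μg/mL) ≤ 4 μg/mL ⇒ S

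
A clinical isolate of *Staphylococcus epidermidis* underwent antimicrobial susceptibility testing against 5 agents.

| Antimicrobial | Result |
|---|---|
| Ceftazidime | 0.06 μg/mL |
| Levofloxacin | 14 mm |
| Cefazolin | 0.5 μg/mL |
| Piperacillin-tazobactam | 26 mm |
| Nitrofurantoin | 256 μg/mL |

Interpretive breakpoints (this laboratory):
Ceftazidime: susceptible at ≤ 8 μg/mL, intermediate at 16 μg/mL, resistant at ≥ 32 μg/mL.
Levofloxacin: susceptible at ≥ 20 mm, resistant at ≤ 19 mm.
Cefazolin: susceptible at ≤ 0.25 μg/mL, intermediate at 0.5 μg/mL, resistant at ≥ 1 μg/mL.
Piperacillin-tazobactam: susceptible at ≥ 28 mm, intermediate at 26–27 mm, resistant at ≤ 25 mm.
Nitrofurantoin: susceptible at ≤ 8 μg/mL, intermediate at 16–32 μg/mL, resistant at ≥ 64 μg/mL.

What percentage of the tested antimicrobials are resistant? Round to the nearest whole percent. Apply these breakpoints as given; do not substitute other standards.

Ceftazidime (0.06 μg/mL) ≤ 8 μg/mL — S
Levofloxacin: 14 mm is ≤ 19 mm — resistant
Cefazolin (0.5 μg/mL) = 0.5 μg/mL ⇒ intermediate
Piperacillin-tazobactam 26 mm: in 26–27 mm — Intermediate
Nitrofurantoin (256 μg/mL) ≥ 64 μg/mL ⇒ resistant
Resistant: 2/5

40%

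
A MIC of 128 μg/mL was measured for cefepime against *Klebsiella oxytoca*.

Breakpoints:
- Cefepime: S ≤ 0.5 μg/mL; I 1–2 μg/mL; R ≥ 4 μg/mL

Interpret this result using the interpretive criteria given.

Resistant

Cefepime (128 μg/mL) ≥ 4 μg/mL → resistant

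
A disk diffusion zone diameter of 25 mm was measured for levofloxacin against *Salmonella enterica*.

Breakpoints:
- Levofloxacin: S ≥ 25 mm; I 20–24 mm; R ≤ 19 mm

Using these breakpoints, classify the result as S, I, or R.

Levofloxacin 25 mm: ≥ 25 mm ⇒ Susceptible

Susceptible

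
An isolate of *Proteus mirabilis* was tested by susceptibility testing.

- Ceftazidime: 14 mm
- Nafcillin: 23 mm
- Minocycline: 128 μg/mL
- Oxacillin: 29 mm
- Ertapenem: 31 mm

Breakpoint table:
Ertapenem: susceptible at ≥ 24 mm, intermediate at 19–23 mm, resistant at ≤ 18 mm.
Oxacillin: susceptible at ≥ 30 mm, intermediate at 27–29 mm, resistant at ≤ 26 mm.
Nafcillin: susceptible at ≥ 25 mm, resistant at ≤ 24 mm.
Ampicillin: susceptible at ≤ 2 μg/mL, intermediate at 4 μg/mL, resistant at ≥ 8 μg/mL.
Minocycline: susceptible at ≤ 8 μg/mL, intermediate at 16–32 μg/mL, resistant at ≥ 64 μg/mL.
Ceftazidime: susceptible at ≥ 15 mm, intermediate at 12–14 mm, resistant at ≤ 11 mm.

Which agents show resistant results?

Ceftazidime: 14 mm is in 12–14 mm ⇒ intermediate
Nafcillin: 23 mm is ≤ 24 mm → resistant
Minocycline 128 μg/mL: ≥ 64 μg/mL → Resistant
Oxacillin 29 mm: in 27–29 mm — intermediate
Ertapenem 31 mm: ≥ 24 mm → S

nafcillin, minocycline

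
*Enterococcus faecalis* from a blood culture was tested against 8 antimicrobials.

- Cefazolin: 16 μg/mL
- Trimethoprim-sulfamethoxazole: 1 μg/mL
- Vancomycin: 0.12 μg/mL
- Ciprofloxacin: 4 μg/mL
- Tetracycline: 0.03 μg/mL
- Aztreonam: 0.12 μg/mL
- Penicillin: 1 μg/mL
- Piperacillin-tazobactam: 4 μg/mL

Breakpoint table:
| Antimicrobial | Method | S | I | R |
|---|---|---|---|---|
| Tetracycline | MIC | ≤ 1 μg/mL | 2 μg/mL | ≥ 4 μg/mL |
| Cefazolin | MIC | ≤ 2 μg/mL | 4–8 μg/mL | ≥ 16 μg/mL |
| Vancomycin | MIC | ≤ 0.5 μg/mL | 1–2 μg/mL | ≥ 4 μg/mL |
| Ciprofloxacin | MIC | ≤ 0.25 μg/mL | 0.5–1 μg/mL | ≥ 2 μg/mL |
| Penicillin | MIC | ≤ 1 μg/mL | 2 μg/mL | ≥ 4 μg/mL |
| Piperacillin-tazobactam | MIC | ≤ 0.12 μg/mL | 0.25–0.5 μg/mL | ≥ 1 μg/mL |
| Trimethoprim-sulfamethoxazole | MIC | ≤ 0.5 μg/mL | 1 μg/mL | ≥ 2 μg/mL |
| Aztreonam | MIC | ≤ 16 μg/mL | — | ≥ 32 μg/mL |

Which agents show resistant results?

Cefazolin: 16 μg/mL is ≥ 16 μg/mL ⇒ R
Trimethoprim-sulfamethoxazole: 1 μg/mL is = 1 μg/mL — Intermediate
Vancomycin 0.12 μg/mL: ≤ 0.5 μg/mL — susceptible
Ciprofloxacin 4 μg/mL: ≥ 2 μg/mL — Resistant
Tetracycline: 0.03 μg/mL is ≤ 1 μg/mL ⇒ Susceptible
Aztreonam: 0.12 μg/mL is ≤ 16 μg/mL ⇒ Susceptible
Penicillin: 1 μg/mL is ≤ 1 μg/mL ⇒ Susceptible
Piperacillin-tazobactam (4 μg/mL) ≥ 1 μg/mL → Resistant

cefazolin, ciprofloxacin, piperacillin-tazobactam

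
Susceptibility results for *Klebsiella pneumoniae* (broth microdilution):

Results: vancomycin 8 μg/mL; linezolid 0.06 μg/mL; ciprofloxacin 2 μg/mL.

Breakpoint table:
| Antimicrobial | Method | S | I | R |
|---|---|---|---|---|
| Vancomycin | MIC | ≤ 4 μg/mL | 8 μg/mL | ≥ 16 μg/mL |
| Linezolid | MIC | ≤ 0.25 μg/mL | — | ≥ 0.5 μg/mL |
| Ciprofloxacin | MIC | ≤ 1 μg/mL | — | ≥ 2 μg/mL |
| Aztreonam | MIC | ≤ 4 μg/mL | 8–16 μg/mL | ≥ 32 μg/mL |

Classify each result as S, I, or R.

Vancomycin (8 μg/mL) = 8 μg/mL ⇒ I
Linezolid (0.06 μg/mL) ≤ 0.25 μg/mL — S
Ciprofloxacin 2 μg/mL: ≥ 2 μg/mL ⇒ R

I, S, R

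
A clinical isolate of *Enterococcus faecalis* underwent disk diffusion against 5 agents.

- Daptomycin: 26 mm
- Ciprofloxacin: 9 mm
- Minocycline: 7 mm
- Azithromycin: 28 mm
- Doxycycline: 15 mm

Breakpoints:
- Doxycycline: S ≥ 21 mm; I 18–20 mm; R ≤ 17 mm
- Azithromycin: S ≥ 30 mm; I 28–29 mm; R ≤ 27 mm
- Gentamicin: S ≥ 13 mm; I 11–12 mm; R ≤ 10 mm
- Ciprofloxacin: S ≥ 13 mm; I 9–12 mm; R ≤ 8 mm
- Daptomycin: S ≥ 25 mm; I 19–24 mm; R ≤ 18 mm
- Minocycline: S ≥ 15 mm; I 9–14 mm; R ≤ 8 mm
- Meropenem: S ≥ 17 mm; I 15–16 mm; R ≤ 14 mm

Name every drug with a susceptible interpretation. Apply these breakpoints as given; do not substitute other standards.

daptomycin

Daptomycin 26 mm: ≥ 25 mm ⇒ susceptible
Ciprofloxacin: 9 mm is in 9–12 mm ⇒ I
Minocycline (7 mm) ≤ 8 mm ⇒ resistant
Azithromycin: 28 mm is in 28–29 mm → Intermediate
Doxycycline (15 mm) ≤ 17 mm → R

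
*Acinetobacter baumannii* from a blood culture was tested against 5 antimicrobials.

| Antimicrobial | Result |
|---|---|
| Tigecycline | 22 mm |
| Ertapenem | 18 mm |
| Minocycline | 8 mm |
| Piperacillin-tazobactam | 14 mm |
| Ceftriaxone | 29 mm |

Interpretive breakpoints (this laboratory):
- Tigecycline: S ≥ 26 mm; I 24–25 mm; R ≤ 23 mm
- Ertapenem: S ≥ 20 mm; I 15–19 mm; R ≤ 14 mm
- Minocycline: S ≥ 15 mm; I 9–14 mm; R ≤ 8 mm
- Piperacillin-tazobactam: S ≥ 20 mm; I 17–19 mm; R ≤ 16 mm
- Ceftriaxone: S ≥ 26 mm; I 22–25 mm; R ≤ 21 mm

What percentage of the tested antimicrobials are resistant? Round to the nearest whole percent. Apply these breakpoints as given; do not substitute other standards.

60%

Tigecycline (22 mm) ≤ 23 mm → resistant
Ertapenem (18 mm) in 15–19 mm ⇒ Intermediate
Minocycline 8 mm: ≤ 8 mm ⇒ resistant
Piperacillin-tazobactam 14 mm: ≤ 16 mm → Resistant
Ceftriaxone (29 mm) ≥ 26 mm — Susceptible
Resistant: 3/5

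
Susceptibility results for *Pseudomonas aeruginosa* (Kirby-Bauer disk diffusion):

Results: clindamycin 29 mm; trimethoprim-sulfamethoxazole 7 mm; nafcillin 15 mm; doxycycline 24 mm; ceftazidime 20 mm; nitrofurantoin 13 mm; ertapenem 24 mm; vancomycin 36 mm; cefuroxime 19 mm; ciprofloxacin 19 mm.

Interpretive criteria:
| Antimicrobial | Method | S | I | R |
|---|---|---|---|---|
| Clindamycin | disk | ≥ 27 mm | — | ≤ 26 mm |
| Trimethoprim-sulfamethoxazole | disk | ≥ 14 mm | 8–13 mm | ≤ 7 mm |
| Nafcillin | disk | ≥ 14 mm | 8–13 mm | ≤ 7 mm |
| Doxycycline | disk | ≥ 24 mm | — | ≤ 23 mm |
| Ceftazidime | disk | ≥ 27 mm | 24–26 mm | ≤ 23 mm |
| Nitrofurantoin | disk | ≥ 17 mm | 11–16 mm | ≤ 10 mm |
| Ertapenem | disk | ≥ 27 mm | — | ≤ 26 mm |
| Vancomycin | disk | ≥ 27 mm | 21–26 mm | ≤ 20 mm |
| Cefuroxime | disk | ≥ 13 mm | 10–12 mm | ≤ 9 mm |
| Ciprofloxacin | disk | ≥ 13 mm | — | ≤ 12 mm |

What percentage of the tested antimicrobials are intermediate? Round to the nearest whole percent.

Clindamycin: 29 mm is ≥ 27 mm → susceptible
Trimethoprim-sulfamethoxazole: 7 mm is ≤ 7 mm — resistant
Nafcillin: 15 mm is ≥ 14 mm → Susceptible
Doxycycline 24 mm: ≥ 24 mm ⇒ S
Ceftazidime: 20 mm is ≤ 23 mm — R
Nitrofurantoin (13 mm) in 11–16 mm ⇒ Intermediate
Ertapenem 24 mm: ≤ 26 mm ⇒ Resistant
Vancomycin (36 mm) ≥ 27 mm → S
Cefuroxime: 19 mm is ≥ 13 mm — Susceptible
Ciprofloxacin (19 mm) ≥ 13 mm ⇒ susceptible
Intermediate: 1/10

10%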